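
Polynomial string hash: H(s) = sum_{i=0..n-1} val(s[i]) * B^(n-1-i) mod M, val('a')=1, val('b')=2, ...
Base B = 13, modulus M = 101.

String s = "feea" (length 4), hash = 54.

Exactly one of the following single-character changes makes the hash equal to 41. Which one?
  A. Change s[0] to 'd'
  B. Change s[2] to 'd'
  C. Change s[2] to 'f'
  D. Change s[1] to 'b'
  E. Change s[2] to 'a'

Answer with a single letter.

Option A: s[0]='f'->'d', delta=(4-6)*13^3 mod 101 = 50, hash=54+50 mod 101 = 3
Option B: s[2]='e'->'d', delta=(4-5)*13^1 mod 101 = 88, hash=54+88 mod 101 = 41 <-- target
Option C: s[2]='e'->'f', delta=(6-5)*13^1 mod 101 = 13, hash=54+13 mod 101 = 67
Option D: s[1]='e'->'b', delta=(2-5)*13^2 mod 101 = 99, hash=54+99 mod 101 = 52
Option E: s[2]='e'->'a', delta=(1-5)*13^1 mod 101 = 49, hash=54+49 mod 101 = 2

Answer: B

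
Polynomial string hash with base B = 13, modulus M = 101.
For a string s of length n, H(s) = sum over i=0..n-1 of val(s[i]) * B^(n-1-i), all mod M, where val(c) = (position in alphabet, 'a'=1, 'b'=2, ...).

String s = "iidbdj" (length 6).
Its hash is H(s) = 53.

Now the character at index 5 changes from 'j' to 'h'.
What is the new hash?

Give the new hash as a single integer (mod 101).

Answer: 51

Derivation:
val('j') = 10, val('h') = 8
Position k = 5, exponent = n-1-k = 0
B^0 mod M = 13^0 mod 101 = 1
Delta = (8 - 10) * 1 mod 101 = 99
New hash = (53 + 99) mod 101 = 51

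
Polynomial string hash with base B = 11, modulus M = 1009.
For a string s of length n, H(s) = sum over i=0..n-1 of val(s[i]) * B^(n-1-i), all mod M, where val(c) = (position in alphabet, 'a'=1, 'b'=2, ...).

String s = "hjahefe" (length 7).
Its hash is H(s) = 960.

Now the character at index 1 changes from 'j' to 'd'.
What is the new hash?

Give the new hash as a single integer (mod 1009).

Answer: 267

Derivation:
val('j') = 10, val('d') = 4
Position k = 1, exponent = n-1-k = 5
B^5 mod M = 11^5 mod 1009 = 620
Delta = (4 - 10) * 620 mod 1009 = 316
New hash = (960 + 316) mod 1009 = 267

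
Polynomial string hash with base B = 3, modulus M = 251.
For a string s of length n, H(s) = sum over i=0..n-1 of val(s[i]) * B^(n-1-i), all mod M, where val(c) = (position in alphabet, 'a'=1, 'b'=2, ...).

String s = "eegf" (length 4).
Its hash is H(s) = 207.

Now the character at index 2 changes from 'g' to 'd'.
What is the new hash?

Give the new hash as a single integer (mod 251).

val('g') = 7, val('d') = 4
Position k = 2, exponent = n-1-k = 1
B^1 mod M = 3^1 mod 251 = 3
Delta = (4 - 7) * 3 mod 251 = 242
New hash = (207 + 242) mod 251 = 198

Answer: 198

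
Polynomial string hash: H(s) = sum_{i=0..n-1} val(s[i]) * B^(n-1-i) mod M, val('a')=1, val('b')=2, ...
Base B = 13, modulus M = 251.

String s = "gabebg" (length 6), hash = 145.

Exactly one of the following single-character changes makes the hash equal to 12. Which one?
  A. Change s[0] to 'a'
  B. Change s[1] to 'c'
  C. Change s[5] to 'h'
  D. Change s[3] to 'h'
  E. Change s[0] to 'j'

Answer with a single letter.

Answer: A

Derivation:
Option A: s[0]='g'->'a', delta=(1-7)*13^5 mod 251 = 118, hash=145+118 mod 251 = 12 <-- target
Option B: s[1]='a'->'c', delta=(3-1)*13^4 mod 251 = 145, hash=145+145 mod 251 = 39
Option C: s[5]='g'->'h', delta=(8-7)*13^0 mod 251 = 1, hash=145+1 mod 251 = 146
Option D: s[3]='e'->'h', delta=(8-5)*13^2 mod 251 = 5, hash=145+5 mod 251 = 150
Option E: s[0]='g'->'j', delta=(10-7)*13^5 mod 251 = 192, hash=145+192 mod 251 = 86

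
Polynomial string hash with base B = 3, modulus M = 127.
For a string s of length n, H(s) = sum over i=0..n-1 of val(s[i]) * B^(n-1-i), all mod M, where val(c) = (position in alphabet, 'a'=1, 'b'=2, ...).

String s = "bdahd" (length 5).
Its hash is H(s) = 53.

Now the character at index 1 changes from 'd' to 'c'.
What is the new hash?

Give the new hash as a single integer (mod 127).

val('d') = 4, val('c') = 3
Position k = 1, exponent = n-1-k = 3
B^3 mod M = 3^3 mod 127 = 27
Delta = (3 - 4) * 27 mod 127 = 100
New hash = (53 + 100) mod 127 = 26

Answer: 26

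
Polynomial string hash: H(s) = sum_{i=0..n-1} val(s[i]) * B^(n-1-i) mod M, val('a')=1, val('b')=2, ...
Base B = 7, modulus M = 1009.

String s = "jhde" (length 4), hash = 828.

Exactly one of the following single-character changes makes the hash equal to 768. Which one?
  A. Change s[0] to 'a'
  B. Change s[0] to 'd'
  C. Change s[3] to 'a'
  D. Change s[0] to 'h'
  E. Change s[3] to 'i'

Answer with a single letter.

Option A: s[0]='j'->'a', delta=(1-10)*7^3 mod 1009 = 949, hash=828+949 mod 1009 = 768 <-- target
Option B: s[0]='j'->'d', delta=(4-10)*7^3 mod 1009 = 969, hash=828+969 mod 1009 = 788
Option C: s[3]='e'->'a', delta=(1-5)*7^0 mod 1009 = 1005, hash=828+1005 mod 1009 = 824
Option D: s[0]='j'->'h', delta=(8-10)*7^3 mod 1009 = 323, hash=828+323 mod 1009 = 142
Option E: s[3]='e'->'i', delta=(9-5)*7^0 mod 1009 = 4, hash=828+4 mod 1009 = 832

Answer: A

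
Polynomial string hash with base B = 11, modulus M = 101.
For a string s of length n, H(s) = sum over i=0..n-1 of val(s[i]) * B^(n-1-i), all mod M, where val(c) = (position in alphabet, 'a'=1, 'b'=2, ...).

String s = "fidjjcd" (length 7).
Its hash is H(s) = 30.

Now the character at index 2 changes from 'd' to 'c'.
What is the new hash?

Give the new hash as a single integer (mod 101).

val('d') = 4, val('c') = 3
Position k = 2, exponent = n-1-k = 4
B^4 mod M = 11^4 mod 101 = 97
Delta = (3 - 4) * 97 mod 101 = 4
New hash = (30 + 4) mod 101 = 34

Answer: 34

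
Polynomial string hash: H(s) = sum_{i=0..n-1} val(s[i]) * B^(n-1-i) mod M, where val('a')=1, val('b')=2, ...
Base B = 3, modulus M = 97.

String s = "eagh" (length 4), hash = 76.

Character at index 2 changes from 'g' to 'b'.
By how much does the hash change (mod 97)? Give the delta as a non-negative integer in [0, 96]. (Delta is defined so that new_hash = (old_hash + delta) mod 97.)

Delta formula: (val(new) - val(old)) * B^(n-1-k) mod M
  val('b') - val('g') = 2 - 7 = -5
  B^(n-1-k) = 3^1 mod 97 = 3
  Delta = -5 * 3 mod 97 = 82

Answer: 82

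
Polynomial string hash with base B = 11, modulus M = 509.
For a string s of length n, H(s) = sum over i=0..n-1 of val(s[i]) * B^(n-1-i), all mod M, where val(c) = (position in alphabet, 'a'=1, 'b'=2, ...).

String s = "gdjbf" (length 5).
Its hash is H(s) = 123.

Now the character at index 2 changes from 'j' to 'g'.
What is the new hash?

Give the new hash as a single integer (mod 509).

Answer: 269

Derivation:
val('j') = 10, val('g') = 7
Position k = 2, exponent = n-1-k = 2
B^2 mod M = 11^2 mod 509 = 121
Delta = (7 - 10) * 121 mod 509 = 146
New hash = (123 + 146) mod 509 = 269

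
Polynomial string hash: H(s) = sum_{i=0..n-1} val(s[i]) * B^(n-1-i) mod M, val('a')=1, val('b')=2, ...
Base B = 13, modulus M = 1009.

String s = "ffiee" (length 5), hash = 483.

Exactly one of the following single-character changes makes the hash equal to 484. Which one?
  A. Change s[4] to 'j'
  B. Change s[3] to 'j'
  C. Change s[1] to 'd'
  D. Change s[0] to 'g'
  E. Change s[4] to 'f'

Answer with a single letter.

Answer: E

Derivation:
Option A: s[4]='e'->'j', delta=(10-5)*13^0 mod 1009 = 5, hash=483+5 mod 1009 = 488
Option B: s[3]='e'->'j', delta=(10-5)*13^1 mod 1009 = 65, hash=483+65 mod 1009 = 548
Option C: s[1]='f'->'d', delta=(4-6)*13^3 mod 1009 = 651, hash=483+651 mod 1009 = 125
Option D: s[0]='f'->'g', delta=(7-6)*13^4 mod 1009 = 309, hash=483+309 mod 1009 = 792
Option E: s[4]='e'->'f', delta=(6-5)*13^0 mod 1009 = 1, hash=483+1 mod 1009 = 484 <-- target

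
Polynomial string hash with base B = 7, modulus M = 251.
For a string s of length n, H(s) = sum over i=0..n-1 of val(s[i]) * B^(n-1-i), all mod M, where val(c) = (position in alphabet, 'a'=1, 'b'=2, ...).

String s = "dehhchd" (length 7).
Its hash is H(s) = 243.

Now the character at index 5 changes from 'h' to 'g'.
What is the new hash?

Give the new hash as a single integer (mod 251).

val('h') = 8, val('g') = 7
Position k = 5, exponent = n-1-k = 1
B^1 mod M = 7^1 mod 251 = 7
Delta = (7 - 8) * 7 mod 251 = 244
New hash = (243 + 244) mod 251 = 236

Answer: 236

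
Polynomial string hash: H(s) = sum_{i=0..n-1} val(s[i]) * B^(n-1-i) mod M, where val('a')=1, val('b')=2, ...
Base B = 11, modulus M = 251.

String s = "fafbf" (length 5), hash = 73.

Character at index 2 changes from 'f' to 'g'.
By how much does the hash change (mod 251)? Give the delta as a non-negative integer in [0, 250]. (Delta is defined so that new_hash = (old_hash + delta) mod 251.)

Delta formula: (val(new) - val(old)) * B^(n-1-k) mod M
  val('g') - val('f') = 7 - 6 = 1
  B^(n-1-k) = 11^2 mod 251 = 121
  Delta = 1 * 121 mod 251 = 121

Answer: 121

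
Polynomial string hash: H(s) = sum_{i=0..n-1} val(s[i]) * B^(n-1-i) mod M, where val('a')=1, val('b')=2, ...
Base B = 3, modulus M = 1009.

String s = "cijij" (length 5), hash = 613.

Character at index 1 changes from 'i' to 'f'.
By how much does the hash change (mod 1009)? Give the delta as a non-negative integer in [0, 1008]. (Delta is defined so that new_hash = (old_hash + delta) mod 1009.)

Answer: 928

Derivation:
Delta formula: (val(new) - val(old)) * B^(n-1-k) mod M
  val('f') - val('i') = 6 - 9 = -3
  B^(n-1-k) = 3^3 mod 1009 = 27
  Delta = -3 * 27 mod 1009 = 928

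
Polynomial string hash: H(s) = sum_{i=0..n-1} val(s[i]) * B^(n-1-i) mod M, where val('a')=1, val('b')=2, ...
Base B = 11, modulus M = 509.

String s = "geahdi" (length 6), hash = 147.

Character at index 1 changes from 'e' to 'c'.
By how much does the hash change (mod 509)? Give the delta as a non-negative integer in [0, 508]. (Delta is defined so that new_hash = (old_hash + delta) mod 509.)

Delta formula: (val(new) - val(old)) * B^(n-1-k) mod M
  val('c') - val('e') = 3 - 5 = -2
  B^(n-1-k) = 11^4 mod 509 = 389
  Delta = -2 * 389 mod 509 = 240

Answer: 240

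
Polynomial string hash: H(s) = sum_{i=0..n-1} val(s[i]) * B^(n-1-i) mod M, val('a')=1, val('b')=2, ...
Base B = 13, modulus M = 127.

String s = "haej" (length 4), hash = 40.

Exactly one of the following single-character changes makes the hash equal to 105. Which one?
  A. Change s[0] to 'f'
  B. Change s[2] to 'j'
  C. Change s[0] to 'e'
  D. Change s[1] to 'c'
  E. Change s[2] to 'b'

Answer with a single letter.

Answer: B

Derivation:
Option A: s[0]='h'->'f', delta=(6-8)*13^3 mod 127 = 51, hash=40+51 mod 127 = 91
Option B: s[2]='e'->'j', delta=(10-5)*13^1 mod 127 = 65, hash=40+65 mod 127 = 105 <-- target
Option C: s[0]='h'->'e', delta=(5-8)*13^3 mod 127 = 13, hash=40+13 mod 127 = 53
Option D: s[1]='a'->'c', delta=(3-1)*13^2 mod 127 = 84, hash=40+84 mod 127 = 124
Option E: s[2]='e'->'b', delta=(2-5)*13^1 mod 127 = 88, hash=40+88 mod 127 = 1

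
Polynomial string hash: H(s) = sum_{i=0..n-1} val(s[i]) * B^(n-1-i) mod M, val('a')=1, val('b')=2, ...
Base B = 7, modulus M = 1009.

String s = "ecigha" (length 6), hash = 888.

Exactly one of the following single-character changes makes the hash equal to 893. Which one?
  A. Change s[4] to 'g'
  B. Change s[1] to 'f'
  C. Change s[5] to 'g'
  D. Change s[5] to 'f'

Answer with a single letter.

Answer: D

Derivation:
Option A: s[4]='h'->'g', delta=(7-8)*7^1 mod 1009 = 1002, hash=888+1002 mod 1009 = 881
Option B: s[1]='c'->'f', delta=(6-3)*7^4 mod 1009 = 140, hash=888+140 mod 1009 = 19
Option C: s[5]='a'->'g', delta=(7-1)*7^0 mod 1009 = 6, hash=888+6 mod 1009 = 894
Option D: s[5]='a'->'f', delta=(6-1)*7^0 mod 1009 = 5, hash=888+5 mod 1009 = 893 <-- target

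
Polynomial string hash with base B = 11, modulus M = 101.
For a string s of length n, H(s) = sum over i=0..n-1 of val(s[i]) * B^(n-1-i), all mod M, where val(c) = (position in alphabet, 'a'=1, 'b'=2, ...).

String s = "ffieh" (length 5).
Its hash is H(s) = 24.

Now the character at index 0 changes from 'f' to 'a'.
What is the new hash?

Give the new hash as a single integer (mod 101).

val('f') = 6, val('a') = 1
Position k = 0, exponent = n-1-k = 4
B^4 mod M = 11^4 mod 101 = 97
Delta = (1 - 6) * 97 mod 101 = 20
New hash = (24 + 20) mod 101 = 44

Answer: 44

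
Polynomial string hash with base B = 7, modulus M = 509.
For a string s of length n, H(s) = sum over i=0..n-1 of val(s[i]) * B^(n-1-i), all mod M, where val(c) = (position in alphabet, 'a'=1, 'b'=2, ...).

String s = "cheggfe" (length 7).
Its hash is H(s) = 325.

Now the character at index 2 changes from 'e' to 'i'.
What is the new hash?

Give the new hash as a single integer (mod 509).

val('e') = 5, val('i') = 9
Position k = 2, exponent = n-1-k = 4
B^4 mod M = 7^4 mod 509 = 365
Delta = (9 - 5) * 365 mod 509 = 442
New hash = (325 + 442) mod 509 = 258

Answer: 258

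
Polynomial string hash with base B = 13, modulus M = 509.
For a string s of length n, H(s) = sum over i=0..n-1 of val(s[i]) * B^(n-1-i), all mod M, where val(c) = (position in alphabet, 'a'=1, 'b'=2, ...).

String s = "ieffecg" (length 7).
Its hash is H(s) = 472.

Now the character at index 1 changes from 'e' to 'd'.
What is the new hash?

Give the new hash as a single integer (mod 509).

Answer: 240

Derivation:
val('e') = 5, val('d') = 4
Position k = 1, exponent = n-1-k = 5
B^5 mod M = 13^5 mod 509 = 232
Delta = (4 - 5) * 232 mod 509 = 277
New hash = (472 + 277) mod 509 = 240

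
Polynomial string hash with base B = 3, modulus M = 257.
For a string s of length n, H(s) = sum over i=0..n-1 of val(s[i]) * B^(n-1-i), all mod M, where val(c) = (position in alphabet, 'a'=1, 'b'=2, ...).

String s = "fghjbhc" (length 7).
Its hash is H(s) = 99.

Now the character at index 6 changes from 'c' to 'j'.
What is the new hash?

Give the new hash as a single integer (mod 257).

Answer: 106

Derivation:
val('c') = 3, val('j') = 10
Position k = 6, exponent = n-1-k = 0
B^0 mod M = 3^0 mod 257 = 1
Delta = (10 - 3) * 1 mod 257 = 7
New hash = (99 + 7) mod 257 = 106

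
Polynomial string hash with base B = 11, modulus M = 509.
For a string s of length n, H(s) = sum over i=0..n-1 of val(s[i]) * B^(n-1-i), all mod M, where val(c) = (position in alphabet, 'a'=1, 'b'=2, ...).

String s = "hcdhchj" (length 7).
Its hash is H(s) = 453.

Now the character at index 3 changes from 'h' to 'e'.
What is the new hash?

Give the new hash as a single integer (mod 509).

val('h') = 8, val('e') = 5
Position k = 3, exponent = n-1-k = 3
B^3 mod M = 11^3 mod 509 = 313
Delta = (5 - 8) * 313 mod 509 = 79
New hash = (453 + 79) mod 509 = 23

Answer: 23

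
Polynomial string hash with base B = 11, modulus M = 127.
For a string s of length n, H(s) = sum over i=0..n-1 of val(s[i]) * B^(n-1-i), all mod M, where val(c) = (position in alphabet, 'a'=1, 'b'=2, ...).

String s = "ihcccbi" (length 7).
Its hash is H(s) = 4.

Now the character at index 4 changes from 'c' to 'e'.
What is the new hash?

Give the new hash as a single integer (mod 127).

Answer: 119

Derivation:
val('c') = 3, val('e') = 5
Position k = 4, exponent = n-1-k = 2
B^2 mod M = 11^2 mod 127 = 121
Delta = (5 - 3) * 121 mod 127 = 115
New hash = (4 + 115) mod 127 = 119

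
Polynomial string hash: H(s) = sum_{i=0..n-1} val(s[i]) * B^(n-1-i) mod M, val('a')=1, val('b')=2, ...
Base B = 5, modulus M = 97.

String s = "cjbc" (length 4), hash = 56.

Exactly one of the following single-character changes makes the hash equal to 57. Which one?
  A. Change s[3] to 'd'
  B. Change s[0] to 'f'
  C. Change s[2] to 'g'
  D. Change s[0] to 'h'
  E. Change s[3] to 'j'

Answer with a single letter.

Option A: s[3]='c'->'d', delta=(4-3)*5^0 mod 97 = 1, hash=56+1 mod 97 = 57 <-- target
Option B: s[0]='c'->'f', delta=(6-3)*5^3 mod 97 = 84, hash=56+84 mod 97 = 43
Option C: s[2]='b'->'g', delta=(7-2)*5^1 mod 97 = 25, hash=56+25 mod 97 = 81
Option D: s[0]='c'->'h', delta=(8-3)*5^3 mod 97 = 43, hash=56+43 mod 97 = 2
Option E: s[3]='c'->'j', delta=(10-3)*5^0 mod 97 = 7, hash=56+7 mod 97 = 63

Answer: A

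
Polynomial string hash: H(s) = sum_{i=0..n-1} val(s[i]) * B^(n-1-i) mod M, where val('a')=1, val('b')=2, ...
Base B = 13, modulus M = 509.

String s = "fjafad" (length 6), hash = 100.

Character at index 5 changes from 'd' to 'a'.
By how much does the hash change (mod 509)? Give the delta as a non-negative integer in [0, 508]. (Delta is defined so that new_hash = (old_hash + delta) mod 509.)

Delta formula: (val(new) - val(old)) * B^(n-1-k) mod M
  val('a') - val('d') = 1 - 4 = -3
  B^(n-1-k) = 13^0 mod 509 = 1
  Delta = -3 * 1 mod 509 = 506

Answer: 506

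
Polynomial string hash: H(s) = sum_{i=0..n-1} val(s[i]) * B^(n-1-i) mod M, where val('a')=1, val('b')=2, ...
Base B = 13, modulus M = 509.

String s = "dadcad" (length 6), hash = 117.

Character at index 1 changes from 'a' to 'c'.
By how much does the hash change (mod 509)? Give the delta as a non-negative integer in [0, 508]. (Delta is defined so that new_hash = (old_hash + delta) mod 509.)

Answer: 114

Derivation:
Delta formula: (val(new) - val(old)) * B^(n-1-k) mod M
  val('c') - val('a') = 3 - 1 = 2
  B^(n-1-k) = 13^4 mod 509 = 57
  Delta = 2 * 57 mod 509 = 114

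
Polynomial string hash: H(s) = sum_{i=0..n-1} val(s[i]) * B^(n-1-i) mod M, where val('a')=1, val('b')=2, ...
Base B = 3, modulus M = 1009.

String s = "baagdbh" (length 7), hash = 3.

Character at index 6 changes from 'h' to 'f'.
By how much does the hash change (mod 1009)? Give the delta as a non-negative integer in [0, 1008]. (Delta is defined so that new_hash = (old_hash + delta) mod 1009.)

Delta formula: (val(new) - val(old)) * B^(n-1-k) mod M
  val('f') - val('h') = 6 - 8 = -2
  B^(n-1-k) = 3^0 mod 1009 = 1
  Delta = -2 * 1 mod 1009 = 1007

Answer: 1007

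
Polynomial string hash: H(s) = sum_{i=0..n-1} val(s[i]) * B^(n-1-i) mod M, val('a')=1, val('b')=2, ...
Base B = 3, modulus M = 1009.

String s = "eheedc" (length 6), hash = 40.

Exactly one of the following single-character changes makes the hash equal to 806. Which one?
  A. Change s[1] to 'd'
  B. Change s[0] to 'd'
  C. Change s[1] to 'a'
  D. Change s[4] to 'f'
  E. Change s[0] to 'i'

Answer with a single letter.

Answer: B

Derivation:
Option A: s[1]='h'->'d', delta=(4-8)*3^4 mod 1009 = 685, hash=40+685 mod 1009 = 725
Option B: s[0]='e'->'d', delta=(4-5)*3^5 mod 1009 = 766, hash=40+766 mod 1009 = 806 <-- target
Option C: s[1]='h'->'a', delta=(1-8)*3^4 mod 1009 = 442, hash=40+442 mod 1009 = 482
Option D: s[4]='d'->'f', delta=(6-4)*3^1 mod 1009 = 6, hash=40+6 mod 1009 = 46
Option E: s[0]='e'->'i', delta=(9-5)*3^5 mod 1009 = 972, hash=40+972 mod 1009 = 3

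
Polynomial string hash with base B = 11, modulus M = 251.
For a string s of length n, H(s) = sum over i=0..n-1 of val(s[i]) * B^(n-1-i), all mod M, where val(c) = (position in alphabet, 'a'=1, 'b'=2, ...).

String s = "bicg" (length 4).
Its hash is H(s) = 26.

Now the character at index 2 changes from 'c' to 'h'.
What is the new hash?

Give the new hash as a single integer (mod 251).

Answer: 81

Derivation:
val('c') = 3, val('h') = 8
Position k = 2, exponent = n-1-k = 1
B^1 mod M = 11^1 mod 251 = 11
Delta = (8 - 3) * 11 mod 251 = 55
New hash = (26 + 55) mod 251 = 81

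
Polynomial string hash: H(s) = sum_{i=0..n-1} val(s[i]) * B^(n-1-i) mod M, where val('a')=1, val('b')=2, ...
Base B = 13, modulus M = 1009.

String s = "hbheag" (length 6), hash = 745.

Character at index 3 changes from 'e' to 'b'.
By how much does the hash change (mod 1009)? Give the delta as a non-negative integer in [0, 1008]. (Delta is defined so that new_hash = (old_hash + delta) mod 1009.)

Delta formula: (val(new) - val(old)) * B^(n-1-k) mod M
  val('b') - val('e') = 2 - 5 = -3
  B^(n-1-k) = 13^2 mod 1009 = 169
  Delta = -3 * 169 mod 1009 = 502

Answer: 502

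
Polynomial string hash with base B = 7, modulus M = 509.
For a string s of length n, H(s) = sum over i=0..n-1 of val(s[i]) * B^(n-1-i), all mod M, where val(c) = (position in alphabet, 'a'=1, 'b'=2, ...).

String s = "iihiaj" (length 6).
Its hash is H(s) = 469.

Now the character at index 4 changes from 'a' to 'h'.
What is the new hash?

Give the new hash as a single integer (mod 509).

Answer: 9

Derivation:
val('a') = 1, val('h') = 8
Position k = 4, exponent = n-1-k = 1
B^1 mod M = 7^1 mod 509 = 7
Delta = (8 - 1) * 7 mod 509 = 49
New hash = (469 + 49) mod 509 = 9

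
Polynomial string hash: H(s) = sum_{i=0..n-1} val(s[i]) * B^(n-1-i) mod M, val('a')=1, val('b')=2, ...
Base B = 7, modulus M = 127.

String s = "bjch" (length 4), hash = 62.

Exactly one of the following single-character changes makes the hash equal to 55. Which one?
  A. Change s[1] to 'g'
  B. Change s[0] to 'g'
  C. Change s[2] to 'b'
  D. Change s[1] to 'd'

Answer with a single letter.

Answer: C

Derivation:
Option A: s[1]='j'->'g', delta=(7-10)*7^2 mod 127 = 107, hash=62+107 mod 127 = 42
Option B: s[0]='b'->'g', delta=(7-2)*7^3 mod 127 = 64, hash=62+64 mod 127 = 126
Option C: s[2]='c'->'b', delta=(2-3)*7^1 mod 127 = 120, hash=62+120 mod 127 = 55 <-- target
Option D: s[1]='j'->'d', delta=(4-10)*7^2 mod 127 = 87, hash=62+87 mod 127 = 22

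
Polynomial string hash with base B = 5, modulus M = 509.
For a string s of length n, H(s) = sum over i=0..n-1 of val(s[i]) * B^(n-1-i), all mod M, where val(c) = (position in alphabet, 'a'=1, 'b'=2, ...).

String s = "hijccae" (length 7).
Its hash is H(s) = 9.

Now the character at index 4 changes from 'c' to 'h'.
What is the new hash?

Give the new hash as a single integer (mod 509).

val('c') = 3, val('h') = 8
Position k = 4, exponent = n-1-k = 2
B^2 mod M = 5^2 mod 509 = 25
Delta = (8 - 3) * 25 mod 509 = 125
New hash = (9 + 125) mod 509 = 134

Answer: 134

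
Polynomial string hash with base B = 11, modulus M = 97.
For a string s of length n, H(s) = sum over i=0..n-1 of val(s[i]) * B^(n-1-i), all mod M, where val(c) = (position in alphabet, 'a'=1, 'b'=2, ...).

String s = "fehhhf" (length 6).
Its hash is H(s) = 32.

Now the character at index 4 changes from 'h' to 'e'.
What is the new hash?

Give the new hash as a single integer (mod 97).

Answer: 96

Derivation:
val('h') = 8, val('e') = 5
Position k = 4, exponent = n-1-k = 1
B^1 mod M = 11^1 mod 97 = 11
Delta = (5 - 8) * 11 mod 97 = 64
New hash = (32 + 64) mod 97 = 96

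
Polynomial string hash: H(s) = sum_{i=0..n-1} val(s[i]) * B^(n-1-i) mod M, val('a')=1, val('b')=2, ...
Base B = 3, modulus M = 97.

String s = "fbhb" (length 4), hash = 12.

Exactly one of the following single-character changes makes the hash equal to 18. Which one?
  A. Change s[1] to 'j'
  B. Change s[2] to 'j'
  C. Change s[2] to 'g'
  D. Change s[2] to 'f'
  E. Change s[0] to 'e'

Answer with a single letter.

Option A: s[1]='b'->'j', delta=(10-2)*3^2 mod 97 = 72, hash=12+72 mod 97 = 84
Option B: s[2]='h'->'j', delta=(10-8)*3^1 mod 97 = 6, hash=12+6 mod 97 = 18 <-- target
Option C: s[2]='h'->'g', delta=(7-8)*3^1 mod 97 = 94, hash=12+94 mod 97 = 9
Option D: s[2]='h'->'f', delta=(6-8)*3^1 mod 97 = 91, hash=12+91 mod 97 = 6
Option E: s[0]='f'->'e', delta=(5-6)*3^3 mod 97 = 70, hash=12+70 mod 97 = 82

Answer: B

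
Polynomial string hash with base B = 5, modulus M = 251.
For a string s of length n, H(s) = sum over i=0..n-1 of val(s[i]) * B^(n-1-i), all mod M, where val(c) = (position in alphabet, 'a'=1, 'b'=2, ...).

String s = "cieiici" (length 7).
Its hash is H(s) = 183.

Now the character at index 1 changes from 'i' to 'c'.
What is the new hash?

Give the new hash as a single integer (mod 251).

val('i') = 9, val('c') = 3
Position k = 1, exponent = n-1-k = 5
B^5 mod M = 5^5 mod 251 = 113
Delta = (3 - 9) * 113 mod 251 = 75
New hash = (183 + 75) mod 251 = 7

Answer: 7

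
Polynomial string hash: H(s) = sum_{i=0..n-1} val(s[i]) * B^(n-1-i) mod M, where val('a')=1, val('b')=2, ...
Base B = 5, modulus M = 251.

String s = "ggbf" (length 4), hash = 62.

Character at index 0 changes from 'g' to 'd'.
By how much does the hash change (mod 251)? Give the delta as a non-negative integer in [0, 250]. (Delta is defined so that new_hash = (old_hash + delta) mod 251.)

Answer: 127

Derivation:
Delta formula: (val(new) - val(old)) * B^(n-1-k) mod M
  val('d') - val('g') = 4 - 7 = -3
  B^(n-1-k) = 5^3 mod 251 = 125
  Delta = -3 * 125 mod 251 = 127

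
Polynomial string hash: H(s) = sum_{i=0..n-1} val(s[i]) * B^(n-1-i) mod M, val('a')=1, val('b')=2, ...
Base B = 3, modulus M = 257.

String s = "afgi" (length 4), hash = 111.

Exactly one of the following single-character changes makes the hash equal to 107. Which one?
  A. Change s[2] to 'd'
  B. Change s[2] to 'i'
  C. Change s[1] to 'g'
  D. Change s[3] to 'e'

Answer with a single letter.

Option A: s[2]='g'->'d', delta=(4-7)*3^1 mod 257 = 248, hash=111+248 mod 257 = 102
Option B: s[2]='g'->'i', delta=(9-7)*3^1 mod 257 = 6, hash=111+6 mod 257 = 117
Option C: s[1]='f'->'g', delta=(7-6)*3^2 mod 257 = 9, hash=111+9 mod 257 = 120
Option D: s[3]='i'->'e', delta=(5-9)*3^0 mod 257 = 253, hash=111+253 mod 257 = 107 <-- target

Answer: D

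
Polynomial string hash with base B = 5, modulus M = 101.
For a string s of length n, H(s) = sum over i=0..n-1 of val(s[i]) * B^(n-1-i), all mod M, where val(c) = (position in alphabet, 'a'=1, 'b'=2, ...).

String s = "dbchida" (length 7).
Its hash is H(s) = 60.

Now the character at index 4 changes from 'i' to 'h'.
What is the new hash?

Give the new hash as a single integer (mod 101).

Answer: 35

Derivation:
val('i') = 9, val('h') = 8
Position k = 4, exponent = n-1-k = 2
B^2 mod M = 5^2 mod 101 = 25
Delta = (8 - 9) * 25 mod 101 = 76
New hash = (60 + 76) mod 101 = 35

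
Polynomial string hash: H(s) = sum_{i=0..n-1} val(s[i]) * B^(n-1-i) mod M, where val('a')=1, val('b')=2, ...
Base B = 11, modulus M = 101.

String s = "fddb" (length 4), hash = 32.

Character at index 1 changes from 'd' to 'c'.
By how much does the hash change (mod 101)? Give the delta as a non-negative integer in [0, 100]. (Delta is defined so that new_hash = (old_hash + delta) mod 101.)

Answer: 81

Derivation:
Delta formula: (val(new) - val(old)) * B^(n-1-k) mod M
  val('c') - val('d') = 3 - 4 = -1
  B^(n-1-k) = 11^2 mod 101 = 20
  Delta = -1 * 20 mod 101 = 81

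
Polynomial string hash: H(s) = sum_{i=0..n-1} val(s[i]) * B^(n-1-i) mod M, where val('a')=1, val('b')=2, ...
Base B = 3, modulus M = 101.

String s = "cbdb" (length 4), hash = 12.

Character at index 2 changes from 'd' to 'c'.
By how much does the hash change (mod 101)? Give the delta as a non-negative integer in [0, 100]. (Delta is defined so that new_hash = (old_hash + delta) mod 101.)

Delta formula: (val(new) - val(old)) * B^(n-1-k) mod M
  val('c') - val('d') = 3 - 4 = -1
  B^(n-1-k) = 3^1 mod 101 = 3
  Delta = -1 * 3 mod 101 = 98

Answer: 98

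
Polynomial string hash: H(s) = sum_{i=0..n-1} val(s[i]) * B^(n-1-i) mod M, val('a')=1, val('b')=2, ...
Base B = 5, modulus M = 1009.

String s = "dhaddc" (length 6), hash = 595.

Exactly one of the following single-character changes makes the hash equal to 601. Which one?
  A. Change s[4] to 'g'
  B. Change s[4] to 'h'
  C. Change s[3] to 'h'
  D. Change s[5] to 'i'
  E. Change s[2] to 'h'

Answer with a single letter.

Option A: s[4]='d'->'g', delta=(7-4)*5^1 mod 1009 = 15, hash=595+15 mod 1009 = 610
Option B: s[4]='d'->'h', delta=(8-4)*5^1 mod 1009 = 20, hash=595+20 mod 1009 = 615
Option C: s[3]='d'->'h', delta=(8-4)*5^2 mod 1009 = 100, hash=595+100 mod 1009 = 695
Option D: s[5]='c'->'i', delta=(9-3)*5^0 mod 1009 = 6, hash=595+6 mod 1009 = 601 <-- target
Option E: s[2]='a'->'h', delta=(8-1)*5^3 mod 1009 = 875, hash=595+875 mod 1009 = 461

Answer: D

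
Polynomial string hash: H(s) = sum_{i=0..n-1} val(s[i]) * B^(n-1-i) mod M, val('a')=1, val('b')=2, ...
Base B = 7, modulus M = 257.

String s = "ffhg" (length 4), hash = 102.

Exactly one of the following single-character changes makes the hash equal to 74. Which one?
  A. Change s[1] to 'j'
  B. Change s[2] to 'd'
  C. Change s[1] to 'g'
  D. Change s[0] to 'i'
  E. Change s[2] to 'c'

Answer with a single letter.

Option A: s[1]='f'->'j', delta=(10-6)*7^2 mod 257 = 196, hash=102+196 mod 257 = 41
Option B: s[2]='h'->'d', delta=(4-8)*7^1 mod 257 = 229, hash=102+229 mod 257 = 74 <-- target
Option C: s[1]='f'->'g', delta=(7-6)*7^2 mod 257 = 49, hash=102+49 mod 257 = 151
Option D: s[0]='f'->'i', delta=(9-6)*7^3 mod 257 = 1, hash=102+1 mod 257 = 103
Option E: s[2]='h'->'c', delta=(3-8)*7^1 mod 257 = 222, hash=102+222 mod 257 = 67

Answer: B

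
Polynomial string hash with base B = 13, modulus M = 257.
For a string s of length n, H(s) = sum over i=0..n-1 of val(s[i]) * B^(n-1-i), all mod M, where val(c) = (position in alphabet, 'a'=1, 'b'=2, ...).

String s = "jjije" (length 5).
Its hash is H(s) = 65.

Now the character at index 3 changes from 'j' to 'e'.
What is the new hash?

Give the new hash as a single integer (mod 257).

Answer: 0

Derivation:
val('j') = 10, val('e') = 5
Position k = 3, exponent = n-1-k = 1
B^1 mod M = 13^1 mod 257 = 13
Delta = (5 - 10) * 13 mod 257 = 192
New hash = (65 + 192) mod 257 = 0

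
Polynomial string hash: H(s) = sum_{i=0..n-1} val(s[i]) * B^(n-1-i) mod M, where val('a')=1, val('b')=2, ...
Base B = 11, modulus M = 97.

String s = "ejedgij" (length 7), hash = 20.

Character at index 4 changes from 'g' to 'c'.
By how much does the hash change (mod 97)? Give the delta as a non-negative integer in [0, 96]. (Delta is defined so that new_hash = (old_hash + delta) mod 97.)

Answer: 1

Derivation:
Delta formula: (val(new) - val(old)) * B^(n-1-k) mod M
  val('c') - val('g') = 3 - 7 = -4
  B^(n-1-k) = 11^2 mod 97 = 24
  Delta = -4 * 24 mod 97 = 1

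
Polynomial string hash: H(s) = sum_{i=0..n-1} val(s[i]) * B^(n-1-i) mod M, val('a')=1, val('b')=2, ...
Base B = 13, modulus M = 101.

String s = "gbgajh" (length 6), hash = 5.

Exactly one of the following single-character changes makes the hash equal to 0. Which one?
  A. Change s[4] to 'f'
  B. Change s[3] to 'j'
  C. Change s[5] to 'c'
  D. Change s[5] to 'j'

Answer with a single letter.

Answer: C

Derivation:
Option A: s[4]='j'->'f', delta=(6-10)*13^1 mod 101 = 49, hash=5+49 mod 101 = 54
Option B: s[3]='a'->'j', delta=(10-1)*13^2 mod 101 = 6, hash=5+6 mod 101 = 11
Option C: s[5]='h'->'c', delta=(3-8)*13^0 mod 101 = 96, hash=5+96 mod 101 = 0 <-- target
Option D: s[5]='h'->'j', delta=(10-8)*13^0 mod 101 = 2, hash=5+2 mod 101 = 7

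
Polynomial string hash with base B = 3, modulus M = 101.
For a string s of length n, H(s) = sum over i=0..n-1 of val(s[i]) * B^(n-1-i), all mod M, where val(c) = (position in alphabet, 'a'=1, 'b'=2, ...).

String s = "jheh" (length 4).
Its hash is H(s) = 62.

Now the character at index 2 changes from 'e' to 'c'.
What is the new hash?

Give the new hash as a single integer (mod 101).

val('e') = 5, val('c') = 3
Position k = 2, exponent = n-1-k = 1
B^1 mod M = 3^1 mod 101 = 3
Delta = (3 - 5) * 3 mod 101 = 95
New hash = (62 + 95) mod 101 = 56

Answer: 56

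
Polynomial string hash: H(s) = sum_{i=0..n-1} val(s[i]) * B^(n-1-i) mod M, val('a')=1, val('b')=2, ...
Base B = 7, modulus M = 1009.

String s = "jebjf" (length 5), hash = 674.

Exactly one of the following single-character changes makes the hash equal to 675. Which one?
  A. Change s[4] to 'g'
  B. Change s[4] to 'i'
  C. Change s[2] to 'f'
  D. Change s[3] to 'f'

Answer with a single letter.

Answer: A

Derivation:
Option A: s[4]='f'->'g', delta=(7-6)*7^0 mod 1009 = 1, hash=674+1 mod 1009 = 675 <-- target
Option B: s[4]='f'->'i', delta=(9-6)*7^0 mod 1009 = 3, hash=674+3 mod 1009 = 677
Option C: s[2]='b'->'f', delta=(6-2)*7^2 mod 1009 = 196, hash=674+196 mod 1009 = 870
Option D: s[3]='j'->'f', delta=(6-10)*7^1 mod 1009 = 981, hash=674+981 mod 1009 = 646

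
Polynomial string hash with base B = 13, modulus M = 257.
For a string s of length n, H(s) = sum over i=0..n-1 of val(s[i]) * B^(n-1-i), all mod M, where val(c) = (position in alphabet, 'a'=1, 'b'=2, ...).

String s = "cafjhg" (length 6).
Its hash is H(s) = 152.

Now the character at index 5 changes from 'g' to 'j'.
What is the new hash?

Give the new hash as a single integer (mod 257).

val('g') = 7, val('j') = 10
Position k = 5, exponent = n-1-k = 0
B^0 mod M = 13^0 mod 257 = 1
Delta = (10 - 7) * 1 mod 257 = 3
New hash = (152 + 3) mod 257 = 155

Answer: 155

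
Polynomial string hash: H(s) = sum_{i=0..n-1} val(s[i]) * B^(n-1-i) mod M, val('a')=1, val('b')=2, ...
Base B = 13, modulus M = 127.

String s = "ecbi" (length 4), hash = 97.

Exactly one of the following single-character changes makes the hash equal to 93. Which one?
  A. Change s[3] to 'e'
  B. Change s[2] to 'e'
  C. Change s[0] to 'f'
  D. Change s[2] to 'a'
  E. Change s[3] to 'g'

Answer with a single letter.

Option A: s[3]='i'->'e', delta=(5-9)*13^0 mod 127 = 123, hash=97+123 mod 127 = 93 <-- target
Option B: s[2]='b'->'e', delta=(5-2)*13^1 mod 127 = 39, hash=97+39 mod 127 = 9
Option C: s[0]='e'->'f', delta=(6-5)*13^3 mod 127 = 38, hash=97+38 mod 127 = 8
Option D: s[2]='b'->'a', delta=(1-2)*13^1 mod 127 = 114, hash=97+114 mod 127 = 84
Option E: s[3]='i'->'g', delta=(7-9)*13^0 mod 127 = 125, hash=97+125 mod 127 = 95

Answer: A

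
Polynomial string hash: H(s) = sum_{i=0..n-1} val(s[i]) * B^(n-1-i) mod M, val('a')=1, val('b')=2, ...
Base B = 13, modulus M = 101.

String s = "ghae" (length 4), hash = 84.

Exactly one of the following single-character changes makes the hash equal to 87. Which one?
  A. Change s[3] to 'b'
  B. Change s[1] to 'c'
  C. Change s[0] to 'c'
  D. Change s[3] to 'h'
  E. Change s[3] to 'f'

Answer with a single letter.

Answer: D

Derivation:
Option A: s[3]='e'->'b', delta=(2-5)*13^0 mod 101 = 98, hash=84+98 mod 101 = 81
Option B: s[1]='h'->'c', delta=(3-8)*13^2 mod 101 = 64, hash=84+64 mod 101 = 47
Option C: s[0]='g'->'c', delta=(3-7)*13^3 mod 101 = 100, hash=84+100 mod 101 = 83
Option D: s[3]='e'->'h', delta=(8-5)*13^0 mod 101 = 3, hash=84+3 mod 101 = 87 <-- target
Option E: s[3]='e'->'f', delta=(6-5)*13^0 mod 101 = 1, hash=84+1 mod 101 = 85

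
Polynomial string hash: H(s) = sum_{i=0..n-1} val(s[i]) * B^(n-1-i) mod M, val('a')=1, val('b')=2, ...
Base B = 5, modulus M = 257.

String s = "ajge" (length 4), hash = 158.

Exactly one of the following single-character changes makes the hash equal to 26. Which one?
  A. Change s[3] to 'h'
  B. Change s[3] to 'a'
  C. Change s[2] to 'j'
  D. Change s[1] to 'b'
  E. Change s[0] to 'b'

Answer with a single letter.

Answer: E

Derivation:
Option A: s[3]='e'->'h', delta=(8-5)*5^0 mod 257 = 3, hash=158+3 mod 257 = 161
Option B: s[3]='e'->'a', delta=(1-5)*5^0 mod 257 = 253, hash=158+253 mod 257 = 154
Option C: s[2]='g'->'j', delta=(10-7)*5^1 mod 257 = 15, hash=158+15 mod 257 = 173
Option D: s[1]='j'->'b', delta=(2-10)*5^2 mod 257 = 57, hash=158+57 mod 257 = 215
Option E: s[0]='a'->'b', delta=(2-1)*5^3 mod 257 = 125, hash=158+125 mod 257 = 26 <-- target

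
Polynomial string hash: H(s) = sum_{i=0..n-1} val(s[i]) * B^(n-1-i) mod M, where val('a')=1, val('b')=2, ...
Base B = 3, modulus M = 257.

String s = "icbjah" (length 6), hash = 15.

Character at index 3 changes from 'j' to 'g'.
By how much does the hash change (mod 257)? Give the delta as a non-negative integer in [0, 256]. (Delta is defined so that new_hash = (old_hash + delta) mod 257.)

Delta formula: (val(new) - val(old)) * B^(n-1-k) mod M
  val('g') - val('j') = 7 - 10 = -3
  B^(n-1-k) = 3^2 mod 257 = 9
  Delta = -3 * 9 mod 257 = 230

Answer: 230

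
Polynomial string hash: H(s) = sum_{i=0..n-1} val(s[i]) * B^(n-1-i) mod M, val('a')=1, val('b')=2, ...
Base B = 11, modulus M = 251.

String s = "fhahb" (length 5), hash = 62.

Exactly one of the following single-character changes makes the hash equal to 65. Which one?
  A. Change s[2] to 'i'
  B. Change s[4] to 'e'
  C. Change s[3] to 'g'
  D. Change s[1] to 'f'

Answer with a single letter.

Option A: s[2]='a'->'i', delta=(9-1)*11^2 mod 251 = 215, hash=62+215 mod 251 = 26
Option B: s[4]='b'->'e', delta=(5-2)*11^0 mod 251 = 3, hash=62+3 mod 251 = 65 <-- target
Option C: s[3]='h'->'g', delta=(7-8)*11^1 mod 251 = 240, hash=62+240 mod 251 = 51
Option D: s[1]='h'->'f', delta=(6-8)*11^3 mod 251 = 99, hash=62+99 mod 251 = 161

Answer: B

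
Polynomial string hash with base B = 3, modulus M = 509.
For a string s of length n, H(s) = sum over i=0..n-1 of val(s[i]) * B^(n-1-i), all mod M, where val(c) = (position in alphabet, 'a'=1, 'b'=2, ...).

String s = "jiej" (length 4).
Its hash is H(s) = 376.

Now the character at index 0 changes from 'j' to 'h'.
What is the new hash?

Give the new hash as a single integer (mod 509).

Answer: 322

Derivation:
val('j') = 10, val('h') = 8
Position k = 0, exponent = n-1-k = 3
B^3 mod M = 3^3 mod 509 = 27
Delta = (8 - 10) * 27 mod 509 = 455
New hash = (376 + 455) mod 509 = 322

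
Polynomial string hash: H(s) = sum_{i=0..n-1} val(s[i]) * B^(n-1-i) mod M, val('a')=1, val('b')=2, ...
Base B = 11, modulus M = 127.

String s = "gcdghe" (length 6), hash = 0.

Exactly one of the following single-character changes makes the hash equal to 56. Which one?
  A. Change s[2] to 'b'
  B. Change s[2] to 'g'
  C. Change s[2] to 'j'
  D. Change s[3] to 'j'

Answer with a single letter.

Answer: B

Derivation:
Option A: s[2]='d'->'b', delta=(2-4)*11^3 mod 127 = 5, hash=0+5 mod 127 = 5
Option B: s[2]='d'->'g', delta=(7-4)*11^3 mod 127 = 56, hash=0+56 mod 127 = 56 <-- target
Option C: s[2]='d'->'j', delta=(10-4)*11^3 mod 127 = 112, hash=0+112 mod 127 = 112
Option D: s[3]='g'->'j', delta=(10-7)*11^2 mod 127 = 109, hash=0+109 mod 127 = 109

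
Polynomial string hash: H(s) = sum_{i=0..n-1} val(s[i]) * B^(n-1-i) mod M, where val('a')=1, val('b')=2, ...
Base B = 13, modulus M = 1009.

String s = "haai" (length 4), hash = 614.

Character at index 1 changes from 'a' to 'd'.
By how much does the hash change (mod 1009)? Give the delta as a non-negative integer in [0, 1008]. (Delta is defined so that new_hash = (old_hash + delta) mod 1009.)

Answer: 507

Derivation:
Delta formula: (val(new) - val(old)) * B^(n-1-k) mod M
  val('d') - val('a') = 4 - 1 = 3
  B^(n-1-k) = 13^2 mod 1009 = 169
  Delta = 3 * 169 mod 1009 = 507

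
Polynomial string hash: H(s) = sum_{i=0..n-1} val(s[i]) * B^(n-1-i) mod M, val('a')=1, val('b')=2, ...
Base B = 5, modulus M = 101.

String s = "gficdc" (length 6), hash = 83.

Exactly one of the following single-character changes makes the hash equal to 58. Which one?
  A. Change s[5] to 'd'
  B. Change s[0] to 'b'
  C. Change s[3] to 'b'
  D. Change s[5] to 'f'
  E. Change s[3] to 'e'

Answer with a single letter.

Option A: s[5]='c'->'d', delta=(4-3)*5^0 mod 101 = 1, hash=83+1 mod 101 = 84
Option B: s[0]='g'->'b', delta=(2-7)*5^5 mod 101 = 30, hash=83+30 mod 101 = 12
Option C: s[3]='c'->'b', delta=(2-3)*5^2 mod 101 = 76, hash=83+76 mod 101 = 58 <-- target
Option D: s[5]='c'->'f', delta=(6-3)*5^0 mod 101 = 3, hash=83+3 mod 101 = 86
Option E: s[3]='c'->'e', delta=(5-3)*5^2 mod 101 = 50, hash=83+50 mod 101 = 32

Answer: C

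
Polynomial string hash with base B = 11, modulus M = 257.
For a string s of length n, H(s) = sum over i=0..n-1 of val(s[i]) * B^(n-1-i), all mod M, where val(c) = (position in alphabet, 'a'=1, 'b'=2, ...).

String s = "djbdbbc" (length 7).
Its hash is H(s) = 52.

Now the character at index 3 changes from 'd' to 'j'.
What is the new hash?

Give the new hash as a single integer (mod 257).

Answer: 71

Derivation:
val('d') = 4, val('j') = 10
Position k = 3, exponent = n-1-k = 3
B^3 mod M = 11^3 mod 257 = 46
Delta = (10 - 4) * 46 mod 257 = 19
New hash = (52 + 19) mod 257 = 71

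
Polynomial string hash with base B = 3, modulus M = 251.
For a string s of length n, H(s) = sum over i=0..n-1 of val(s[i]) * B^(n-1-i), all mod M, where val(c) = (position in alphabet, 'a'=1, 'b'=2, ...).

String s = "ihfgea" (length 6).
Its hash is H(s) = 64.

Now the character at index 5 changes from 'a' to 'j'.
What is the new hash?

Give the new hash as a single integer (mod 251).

val('a') = 1, val('j') = 10
Position k = 5, exponent = n-1-k = 0
B^0 mod M = 3^0 mod 251 = 1
Delta = (10 - 1) * 1 mod 251 = 9
New hash = (64 + 9) mod 251 = 73

Answer: 73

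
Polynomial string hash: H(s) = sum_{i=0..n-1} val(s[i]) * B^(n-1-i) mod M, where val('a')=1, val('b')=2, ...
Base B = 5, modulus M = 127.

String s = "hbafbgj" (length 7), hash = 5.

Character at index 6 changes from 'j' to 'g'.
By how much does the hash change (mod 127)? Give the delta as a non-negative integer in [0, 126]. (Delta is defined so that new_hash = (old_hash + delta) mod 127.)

Answer: 124

Derivation:
Delta formula: (val(new) - val(old)) * B^(n-1-k) mod M
  val('g') - val('j') = 7 - 10 = -3
  B^(n-1-k) = 5^0 mod 127 = 1
  Delta = -3 * 1 mod 127 = 124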